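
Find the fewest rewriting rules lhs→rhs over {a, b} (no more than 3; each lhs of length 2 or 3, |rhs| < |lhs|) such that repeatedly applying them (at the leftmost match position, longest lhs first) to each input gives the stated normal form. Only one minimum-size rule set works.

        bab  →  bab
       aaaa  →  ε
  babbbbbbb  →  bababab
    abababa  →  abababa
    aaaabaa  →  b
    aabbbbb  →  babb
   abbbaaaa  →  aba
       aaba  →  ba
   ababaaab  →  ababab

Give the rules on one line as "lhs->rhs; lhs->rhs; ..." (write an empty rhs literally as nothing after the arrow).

aa->; bbb->ba

  | bab
  | aaaa => aa => ε
  | babbbbbbb => bababbbb => bababab
  | abababa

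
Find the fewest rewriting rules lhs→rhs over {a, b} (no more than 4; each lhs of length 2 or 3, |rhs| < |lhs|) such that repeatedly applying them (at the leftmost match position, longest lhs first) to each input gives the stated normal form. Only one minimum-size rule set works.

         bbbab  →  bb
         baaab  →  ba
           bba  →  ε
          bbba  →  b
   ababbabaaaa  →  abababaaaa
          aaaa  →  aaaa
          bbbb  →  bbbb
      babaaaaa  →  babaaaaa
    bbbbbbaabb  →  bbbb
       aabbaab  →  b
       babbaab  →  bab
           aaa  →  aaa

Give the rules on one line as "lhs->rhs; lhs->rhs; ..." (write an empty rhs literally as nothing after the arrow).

  | bbbab => bb
  | baaab => ba
  | bba => ε
  | bbba => b

aab->; abb->ab; bba->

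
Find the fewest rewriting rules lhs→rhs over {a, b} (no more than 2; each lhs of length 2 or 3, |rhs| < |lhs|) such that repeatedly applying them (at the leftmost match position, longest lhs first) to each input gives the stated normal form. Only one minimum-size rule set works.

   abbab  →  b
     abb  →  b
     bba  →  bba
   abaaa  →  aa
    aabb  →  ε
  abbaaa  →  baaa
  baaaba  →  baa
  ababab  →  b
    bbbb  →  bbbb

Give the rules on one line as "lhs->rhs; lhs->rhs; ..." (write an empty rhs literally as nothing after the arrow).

ab->; aba->

  | abbab => bab => b
  | abb => b
  | bba
  | abaaa => aa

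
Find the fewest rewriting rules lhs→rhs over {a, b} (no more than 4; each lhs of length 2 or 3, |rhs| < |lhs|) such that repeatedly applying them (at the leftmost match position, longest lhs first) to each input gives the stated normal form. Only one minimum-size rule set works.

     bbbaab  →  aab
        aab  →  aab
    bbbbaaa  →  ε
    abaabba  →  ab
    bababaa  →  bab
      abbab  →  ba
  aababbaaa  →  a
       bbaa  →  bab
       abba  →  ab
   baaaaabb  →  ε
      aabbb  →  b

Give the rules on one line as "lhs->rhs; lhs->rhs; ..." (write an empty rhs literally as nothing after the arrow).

  | bbbaab => aab
  | aab
  | bbbbaaa => baaa => aba => ε
  | abaabba => abba => baa => ab

aba->; abb->ba; baa->ab; bbb->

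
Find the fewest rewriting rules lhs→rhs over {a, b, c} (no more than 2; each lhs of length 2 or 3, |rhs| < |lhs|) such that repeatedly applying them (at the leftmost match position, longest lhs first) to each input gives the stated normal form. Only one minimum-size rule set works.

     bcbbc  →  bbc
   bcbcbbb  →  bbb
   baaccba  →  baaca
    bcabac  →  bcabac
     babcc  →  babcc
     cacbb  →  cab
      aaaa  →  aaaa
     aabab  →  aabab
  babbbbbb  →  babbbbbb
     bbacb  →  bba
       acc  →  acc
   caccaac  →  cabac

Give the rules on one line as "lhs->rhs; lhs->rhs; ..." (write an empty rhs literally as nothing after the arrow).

cb->; cca->b

  | bcbbc => bbc
  | bcbcbbb => bcbbb => bbb
  | baaccba => baaca
  | bcabac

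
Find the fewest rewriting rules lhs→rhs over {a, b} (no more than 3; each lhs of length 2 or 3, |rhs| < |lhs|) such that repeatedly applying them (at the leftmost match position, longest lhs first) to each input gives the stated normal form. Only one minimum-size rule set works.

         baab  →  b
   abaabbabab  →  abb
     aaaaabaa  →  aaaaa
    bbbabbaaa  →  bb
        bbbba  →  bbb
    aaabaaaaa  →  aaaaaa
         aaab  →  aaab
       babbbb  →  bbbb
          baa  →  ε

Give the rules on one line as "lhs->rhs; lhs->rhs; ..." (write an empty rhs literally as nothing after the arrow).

  | baab => b
  | abaabbabab => abbabab => abbab => abb
  | aaaaabaa => aaaaa
  | bbbabbaaa => bbbbaaa => bbba => bb

ba->; baa->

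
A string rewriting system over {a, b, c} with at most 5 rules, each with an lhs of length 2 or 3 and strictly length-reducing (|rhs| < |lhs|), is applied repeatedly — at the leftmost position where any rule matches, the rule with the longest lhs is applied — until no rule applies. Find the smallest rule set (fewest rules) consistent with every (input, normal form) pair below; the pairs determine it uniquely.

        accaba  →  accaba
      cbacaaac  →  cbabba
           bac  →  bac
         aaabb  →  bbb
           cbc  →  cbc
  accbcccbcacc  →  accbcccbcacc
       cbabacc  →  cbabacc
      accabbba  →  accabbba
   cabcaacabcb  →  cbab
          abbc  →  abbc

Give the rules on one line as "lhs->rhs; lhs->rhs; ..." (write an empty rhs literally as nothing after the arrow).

aaa->b; aac->ba; abc->; aca->ab

  | accaba
  | cbacaaac => cbabaac => cbabba
  | bac
  | aaabb => bbb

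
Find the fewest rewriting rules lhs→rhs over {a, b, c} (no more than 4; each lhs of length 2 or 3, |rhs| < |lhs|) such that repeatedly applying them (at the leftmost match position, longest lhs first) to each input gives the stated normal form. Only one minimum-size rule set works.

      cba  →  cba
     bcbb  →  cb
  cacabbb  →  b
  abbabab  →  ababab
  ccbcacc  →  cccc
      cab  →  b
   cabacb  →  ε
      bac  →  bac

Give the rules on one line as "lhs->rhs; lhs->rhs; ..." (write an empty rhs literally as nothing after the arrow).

  | cba
  | bcbb => cbb => cb
  | cacabbb => cabbb => bbb => bb => b
  | abbabab => ababab

acb->ca; bb->b; bc->c; ca->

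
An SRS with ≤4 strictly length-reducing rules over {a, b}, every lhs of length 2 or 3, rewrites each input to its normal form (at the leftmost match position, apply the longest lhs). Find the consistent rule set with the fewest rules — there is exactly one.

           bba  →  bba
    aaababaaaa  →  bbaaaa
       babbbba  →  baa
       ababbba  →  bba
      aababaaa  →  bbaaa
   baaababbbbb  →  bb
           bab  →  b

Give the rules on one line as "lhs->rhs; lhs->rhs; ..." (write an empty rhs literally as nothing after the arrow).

  | bba
  | aaababaaaa => aababaaaa => ababaaaa => babaaaa => bbaaaa
  | babbbba => babba => baa
  | ababbba => babbba => baba => bba

ab->; aba->ba; abb->a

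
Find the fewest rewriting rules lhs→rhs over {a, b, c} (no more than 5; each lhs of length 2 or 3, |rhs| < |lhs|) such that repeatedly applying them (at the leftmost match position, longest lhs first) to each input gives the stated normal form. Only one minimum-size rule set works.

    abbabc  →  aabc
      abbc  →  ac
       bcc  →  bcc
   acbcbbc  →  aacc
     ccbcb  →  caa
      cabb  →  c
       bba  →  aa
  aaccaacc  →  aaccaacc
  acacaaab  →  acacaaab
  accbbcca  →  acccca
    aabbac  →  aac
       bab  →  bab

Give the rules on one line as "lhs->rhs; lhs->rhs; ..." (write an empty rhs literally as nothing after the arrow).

abb->bb; bb->a; cb->a; cbb->c

  | abbabc => bbabc => aabc
  | abbc => bbc => ac
  | bcc
  | acbcbbc => aacbbc => aacc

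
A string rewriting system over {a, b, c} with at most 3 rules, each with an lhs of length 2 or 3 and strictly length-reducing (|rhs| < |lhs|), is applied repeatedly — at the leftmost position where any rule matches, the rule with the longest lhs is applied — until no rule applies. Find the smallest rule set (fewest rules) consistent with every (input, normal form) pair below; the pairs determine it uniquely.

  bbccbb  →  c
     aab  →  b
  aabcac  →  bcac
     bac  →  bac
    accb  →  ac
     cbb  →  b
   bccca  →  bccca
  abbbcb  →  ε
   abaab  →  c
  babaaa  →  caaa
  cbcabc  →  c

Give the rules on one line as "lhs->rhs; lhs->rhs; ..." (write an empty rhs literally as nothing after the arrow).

ab->b; bb->c; cb->

  | bbccbb => cccbb => ccb => c
  | aab => ab => b
  | aabcac => abcac => bcac
  | bac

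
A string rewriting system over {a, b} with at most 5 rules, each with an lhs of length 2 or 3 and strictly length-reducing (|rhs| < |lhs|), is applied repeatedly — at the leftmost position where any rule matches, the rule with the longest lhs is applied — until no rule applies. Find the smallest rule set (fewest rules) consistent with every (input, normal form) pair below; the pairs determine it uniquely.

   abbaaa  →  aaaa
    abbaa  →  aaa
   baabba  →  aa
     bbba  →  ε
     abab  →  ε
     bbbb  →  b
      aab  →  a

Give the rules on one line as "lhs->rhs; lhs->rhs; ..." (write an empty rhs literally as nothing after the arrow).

ab->; abb->a; ba->; bb->b

  | abbaaa => aaaa
  | abbaa => aaa
  | baabba => abba => aa
  | bbba => bba => ba => ε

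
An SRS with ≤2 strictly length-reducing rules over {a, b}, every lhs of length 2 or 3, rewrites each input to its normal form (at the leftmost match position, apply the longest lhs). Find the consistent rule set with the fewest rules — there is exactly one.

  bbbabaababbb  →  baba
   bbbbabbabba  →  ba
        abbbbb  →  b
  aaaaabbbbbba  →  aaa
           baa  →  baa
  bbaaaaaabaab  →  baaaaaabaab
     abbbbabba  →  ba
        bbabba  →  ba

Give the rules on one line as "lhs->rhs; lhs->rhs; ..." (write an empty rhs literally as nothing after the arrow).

  | bbbabaababbb => bbabaababbb => babaababbb => babaabb => baba
  | bbbbabbabba => bbbabbabba => bbabbabba => babbabba => babba => ba
  | abbbbb => bbb => bb => b
  | aaaaabbbbbba => aaaabbbba => aaabba => aaa

abb->; bb->b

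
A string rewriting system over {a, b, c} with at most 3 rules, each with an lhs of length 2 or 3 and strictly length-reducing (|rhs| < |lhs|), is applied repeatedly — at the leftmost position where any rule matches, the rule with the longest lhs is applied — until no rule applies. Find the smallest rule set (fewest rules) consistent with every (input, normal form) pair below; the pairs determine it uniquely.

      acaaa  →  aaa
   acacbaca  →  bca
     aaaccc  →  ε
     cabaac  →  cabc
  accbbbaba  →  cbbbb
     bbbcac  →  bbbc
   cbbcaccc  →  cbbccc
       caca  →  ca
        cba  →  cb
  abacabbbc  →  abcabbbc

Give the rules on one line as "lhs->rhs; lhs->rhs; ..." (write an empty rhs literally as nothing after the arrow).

ac->; ba->b

  | acaaa => aaa
  | acacbaca => acbaca => baca => bca
  | aaaccc => aacc => ac => ε
  | cabaac => cabac => cabc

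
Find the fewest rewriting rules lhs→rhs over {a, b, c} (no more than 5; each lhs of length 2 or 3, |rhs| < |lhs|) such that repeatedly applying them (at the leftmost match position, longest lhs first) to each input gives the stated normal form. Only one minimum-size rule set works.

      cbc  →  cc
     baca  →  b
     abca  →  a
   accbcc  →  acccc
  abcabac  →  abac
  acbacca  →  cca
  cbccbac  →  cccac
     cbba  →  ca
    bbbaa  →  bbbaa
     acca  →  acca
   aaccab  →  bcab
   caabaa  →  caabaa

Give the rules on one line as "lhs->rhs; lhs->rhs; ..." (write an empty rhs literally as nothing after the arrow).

  | cbc => cc
  | baca => b
  | abca => a
  | accbcc => acccc

aac->b; abc->; aca->; cb->c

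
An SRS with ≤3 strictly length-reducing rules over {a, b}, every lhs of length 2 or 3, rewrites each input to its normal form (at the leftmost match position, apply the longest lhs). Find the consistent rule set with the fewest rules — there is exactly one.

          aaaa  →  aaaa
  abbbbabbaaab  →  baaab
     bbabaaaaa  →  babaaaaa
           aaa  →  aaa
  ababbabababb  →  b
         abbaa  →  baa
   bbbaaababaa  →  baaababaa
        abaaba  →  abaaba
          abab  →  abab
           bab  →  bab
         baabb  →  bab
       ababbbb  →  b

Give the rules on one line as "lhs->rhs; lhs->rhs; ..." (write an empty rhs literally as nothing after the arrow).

  | aaaa
  | abbbbabbaaab => bbbabbaaab => bbabbaaab => babbaaab => bbaaab => baaab
  | bbabaaaaa => babaaaaa
  | aaa

abb->b; bb->b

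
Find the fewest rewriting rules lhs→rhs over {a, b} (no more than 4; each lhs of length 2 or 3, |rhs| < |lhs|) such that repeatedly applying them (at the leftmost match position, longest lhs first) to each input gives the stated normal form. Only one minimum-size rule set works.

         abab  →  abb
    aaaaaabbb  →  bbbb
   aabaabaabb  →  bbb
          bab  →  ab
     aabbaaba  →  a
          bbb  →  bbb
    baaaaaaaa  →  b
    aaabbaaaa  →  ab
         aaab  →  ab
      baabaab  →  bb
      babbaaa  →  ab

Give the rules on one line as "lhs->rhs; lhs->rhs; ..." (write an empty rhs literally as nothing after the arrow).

  | abab => abb
  | aaaaaabbb => baaaabbb => aaaabbb => baabbb => aabbb => bbbb
  | aabaabaabb => bbaabaabb => baabaabb => aabaabb => bbaabb => baabb => aabb => bbb
  | bab => ab

aa->b; aba->ab; ba->a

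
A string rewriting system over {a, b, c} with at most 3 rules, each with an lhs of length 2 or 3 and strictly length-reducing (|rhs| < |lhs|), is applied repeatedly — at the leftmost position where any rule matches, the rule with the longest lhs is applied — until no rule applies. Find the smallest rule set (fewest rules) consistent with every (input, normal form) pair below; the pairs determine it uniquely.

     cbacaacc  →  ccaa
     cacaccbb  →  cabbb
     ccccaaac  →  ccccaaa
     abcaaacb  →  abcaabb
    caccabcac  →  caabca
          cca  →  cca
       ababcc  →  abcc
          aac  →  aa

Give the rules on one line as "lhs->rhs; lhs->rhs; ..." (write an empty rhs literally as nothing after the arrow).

  | cbacaacc => ccaacc => ccaac => ccaa
  | cacaccbb => caaccbb => caacbb => cabbb
  | ccccaaac => ccccaaa
  | abcaaacb => abcaabb

ac->a; acb->bb; ba->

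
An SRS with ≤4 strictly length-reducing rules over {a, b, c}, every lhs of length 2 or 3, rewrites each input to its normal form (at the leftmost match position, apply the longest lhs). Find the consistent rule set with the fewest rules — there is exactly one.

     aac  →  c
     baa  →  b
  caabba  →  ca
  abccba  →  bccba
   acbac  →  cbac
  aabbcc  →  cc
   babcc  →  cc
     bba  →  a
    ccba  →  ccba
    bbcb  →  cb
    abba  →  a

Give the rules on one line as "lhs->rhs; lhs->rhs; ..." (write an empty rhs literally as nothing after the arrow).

aa->; ab->b; acb->cb; bb->

  | aac => c
  | baa => b
  | caabba => cbba => ca
  | abccba => bccba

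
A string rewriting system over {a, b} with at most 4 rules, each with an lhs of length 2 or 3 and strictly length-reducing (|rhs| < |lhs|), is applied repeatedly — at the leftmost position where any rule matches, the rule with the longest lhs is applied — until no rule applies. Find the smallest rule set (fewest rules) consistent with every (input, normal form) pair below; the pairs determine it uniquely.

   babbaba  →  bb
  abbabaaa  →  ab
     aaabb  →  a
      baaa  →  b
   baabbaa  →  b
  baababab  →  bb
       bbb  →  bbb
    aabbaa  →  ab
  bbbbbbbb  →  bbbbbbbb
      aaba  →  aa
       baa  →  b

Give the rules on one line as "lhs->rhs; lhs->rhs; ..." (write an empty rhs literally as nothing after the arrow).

aab->a; ba->b; bba->b

  | babbaba => bbbaba => bbba => bb
  | abbabaaa => abbaaa => abaa => aba => ab
  | aaabb => aab => a
  | baaa => baa => ba => b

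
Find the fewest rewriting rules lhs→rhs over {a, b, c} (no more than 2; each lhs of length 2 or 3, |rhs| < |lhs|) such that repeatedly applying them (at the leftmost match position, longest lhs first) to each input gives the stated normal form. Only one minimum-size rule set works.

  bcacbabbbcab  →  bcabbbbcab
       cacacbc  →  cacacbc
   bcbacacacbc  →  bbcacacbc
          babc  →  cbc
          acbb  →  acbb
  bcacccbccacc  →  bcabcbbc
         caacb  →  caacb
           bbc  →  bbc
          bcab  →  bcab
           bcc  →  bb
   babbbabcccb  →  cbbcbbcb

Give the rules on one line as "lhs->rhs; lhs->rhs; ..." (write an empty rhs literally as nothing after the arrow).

ba->c; cc->b

  | bcacbabbbcab => bcaccbbbcab => bcabbbbcab
  | cacacbc
  | bcbacacacbc => bcccacacbc => bbcacacbc
  | babc => cbc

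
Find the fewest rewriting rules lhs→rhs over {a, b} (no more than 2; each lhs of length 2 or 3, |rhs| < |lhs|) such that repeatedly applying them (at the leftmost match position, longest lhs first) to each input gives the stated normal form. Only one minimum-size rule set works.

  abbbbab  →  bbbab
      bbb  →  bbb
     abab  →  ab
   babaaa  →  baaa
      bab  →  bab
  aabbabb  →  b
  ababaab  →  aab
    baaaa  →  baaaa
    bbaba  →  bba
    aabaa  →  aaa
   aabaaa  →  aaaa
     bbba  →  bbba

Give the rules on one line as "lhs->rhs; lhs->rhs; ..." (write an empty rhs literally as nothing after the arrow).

  | abbbbab => bbbab
  | bbb
  | abab => ab
  | babaaa => baaa

aba->a; abb->b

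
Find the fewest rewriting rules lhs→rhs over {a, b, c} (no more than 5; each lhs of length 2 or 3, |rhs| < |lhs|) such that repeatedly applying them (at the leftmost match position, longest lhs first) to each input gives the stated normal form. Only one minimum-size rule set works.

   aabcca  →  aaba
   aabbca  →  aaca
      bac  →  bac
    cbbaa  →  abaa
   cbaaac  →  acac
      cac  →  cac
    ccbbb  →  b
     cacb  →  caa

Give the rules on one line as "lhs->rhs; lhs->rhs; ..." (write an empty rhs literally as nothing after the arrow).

  | aabcca => aaba
  | aabbca => aaca
  | bac
  | cbbaa => abaa

aaa->ac; bb->; cb->a; cc->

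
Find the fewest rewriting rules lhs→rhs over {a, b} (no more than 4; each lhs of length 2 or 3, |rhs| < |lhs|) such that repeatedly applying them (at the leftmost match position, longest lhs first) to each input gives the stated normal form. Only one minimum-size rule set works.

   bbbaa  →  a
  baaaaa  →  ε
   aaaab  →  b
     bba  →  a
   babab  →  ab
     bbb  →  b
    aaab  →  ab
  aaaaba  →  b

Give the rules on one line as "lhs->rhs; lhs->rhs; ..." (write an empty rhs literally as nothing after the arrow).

aa->; ba->b; baa->a; bb->

  | bbbaa => baa => a
  | baaaaa => aaaa => aa => ε
  | aaaab => aab => b
  | bba => a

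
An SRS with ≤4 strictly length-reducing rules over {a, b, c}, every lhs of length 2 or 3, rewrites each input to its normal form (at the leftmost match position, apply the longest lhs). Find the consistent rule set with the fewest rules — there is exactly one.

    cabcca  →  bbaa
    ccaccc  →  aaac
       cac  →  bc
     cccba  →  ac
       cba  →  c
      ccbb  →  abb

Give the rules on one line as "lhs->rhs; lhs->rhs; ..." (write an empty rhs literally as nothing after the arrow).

  | cabcca => bbcca => bbaa
  | ccaccc => aaccc => aaac
  | cac => bc
  | cccba => acba => ac

ca->b; cba->c; cc->a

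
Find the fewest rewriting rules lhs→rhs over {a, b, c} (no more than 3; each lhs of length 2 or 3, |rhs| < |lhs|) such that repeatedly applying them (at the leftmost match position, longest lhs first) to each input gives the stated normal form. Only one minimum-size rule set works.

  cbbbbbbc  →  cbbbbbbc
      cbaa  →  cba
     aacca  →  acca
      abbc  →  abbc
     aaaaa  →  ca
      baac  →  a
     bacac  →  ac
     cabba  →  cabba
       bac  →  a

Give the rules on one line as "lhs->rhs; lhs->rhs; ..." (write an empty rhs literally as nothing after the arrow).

aa->a; aaa->c; bac->a

  | cbbbbbbc
  | cbaa => cba
  | aacca => acca
  | abbc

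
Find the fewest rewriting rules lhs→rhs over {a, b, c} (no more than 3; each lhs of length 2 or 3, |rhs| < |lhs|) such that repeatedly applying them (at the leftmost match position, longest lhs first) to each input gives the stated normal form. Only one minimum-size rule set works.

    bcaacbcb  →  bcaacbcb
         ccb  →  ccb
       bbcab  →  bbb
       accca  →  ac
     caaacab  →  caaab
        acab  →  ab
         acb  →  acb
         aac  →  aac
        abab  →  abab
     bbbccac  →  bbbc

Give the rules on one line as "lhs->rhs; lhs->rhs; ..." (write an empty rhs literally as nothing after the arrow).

  | bcaacbcb
  | ccb
  | bbcab => bbb
  | accca => ac

cab->b; cca->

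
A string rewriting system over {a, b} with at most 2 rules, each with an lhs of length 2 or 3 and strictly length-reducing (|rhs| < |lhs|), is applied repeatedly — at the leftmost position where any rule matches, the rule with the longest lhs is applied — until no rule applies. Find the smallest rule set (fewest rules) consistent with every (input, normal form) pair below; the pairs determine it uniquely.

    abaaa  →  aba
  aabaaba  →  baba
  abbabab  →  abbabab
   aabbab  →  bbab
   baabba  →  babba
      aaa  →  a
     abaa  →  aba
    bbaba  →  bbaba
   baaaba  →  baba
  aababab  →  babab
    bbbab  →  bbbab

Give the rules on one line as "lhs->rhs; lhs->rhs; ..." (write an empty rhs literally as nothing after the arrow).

aa->; baa->ba

  | abaaa => abaa => aba
  | aabaaba => baaba => baba
  | abbabab
  | aabbab => bbab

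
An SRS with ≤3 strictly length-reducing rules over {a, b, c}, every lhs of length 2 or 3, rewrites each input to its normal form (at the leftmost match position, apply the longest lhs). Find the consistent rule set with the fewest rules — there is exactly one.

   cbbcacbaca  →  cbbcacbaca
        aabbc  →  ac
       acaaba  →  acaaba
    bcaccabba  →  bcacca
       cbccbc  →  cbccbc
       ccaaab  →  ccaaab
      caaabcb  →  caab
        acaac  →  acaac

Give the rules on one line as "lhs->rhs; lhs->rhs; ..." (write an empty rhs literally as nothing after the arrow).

  | cbbcacbaca
  | aabbc => ac
  | acaaba
  | bcaccabba => bcacca

abb->; abc->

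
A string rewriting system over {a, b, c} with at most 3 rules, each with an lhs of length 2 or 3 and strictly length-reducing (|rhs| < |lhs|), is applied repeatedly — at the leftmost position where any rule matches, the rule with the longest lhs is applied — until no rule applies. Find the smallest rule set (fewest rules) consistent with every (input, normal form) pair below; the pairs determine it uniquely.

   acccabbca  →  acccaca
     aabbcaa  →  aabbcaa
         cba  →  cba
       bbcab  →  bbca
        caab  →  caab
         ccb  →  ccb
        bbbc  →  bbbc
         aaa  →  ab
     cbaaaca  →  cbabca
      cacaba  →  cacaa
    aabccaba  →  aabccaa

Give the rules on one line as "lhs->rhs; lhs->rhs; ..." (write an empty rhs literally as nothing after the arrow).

  | acccabbca => acccabca => acccaca
  | aabbcaa
  | cba
  | bbcab => bbca

aaa->ab; cab->ca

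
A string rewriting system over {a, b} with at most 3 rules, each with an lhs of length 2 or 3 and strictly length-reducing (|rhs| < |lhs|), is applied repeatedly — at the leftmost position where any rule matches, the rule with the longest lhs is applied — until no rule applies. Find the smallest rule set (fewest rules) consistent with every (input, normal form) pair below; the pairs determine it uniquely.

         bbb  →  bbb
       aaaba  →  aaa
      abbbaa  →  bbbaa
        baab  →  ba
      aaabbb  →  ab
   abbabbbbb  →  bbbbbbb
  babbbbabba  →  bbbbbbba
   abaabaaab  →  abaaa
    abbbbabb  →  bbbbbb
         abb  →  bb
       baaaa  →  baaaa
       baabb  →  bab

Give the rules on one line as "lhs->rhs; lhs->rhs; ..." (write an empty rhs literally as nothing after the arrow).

  | bbb
  | aaaba => aaa
  | abbbaa => bbbaa
  | baab => ba

aab->a; abb->bb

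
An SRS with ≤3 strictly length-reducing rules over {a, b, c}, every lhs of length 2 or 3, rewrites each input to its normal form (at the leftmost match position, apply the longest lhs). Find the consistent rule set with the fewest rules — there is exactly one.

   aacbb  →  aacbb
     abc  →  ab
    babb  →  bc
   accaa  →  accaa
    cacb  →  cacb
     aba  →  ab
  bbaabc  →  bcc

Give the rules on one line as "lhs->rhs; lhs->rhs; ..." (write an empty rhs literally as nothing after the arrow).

  | aacbb
  | abc => ab
  | babb => bbb => bc
  | accaa

abc->ab; ba->b; bbb->bc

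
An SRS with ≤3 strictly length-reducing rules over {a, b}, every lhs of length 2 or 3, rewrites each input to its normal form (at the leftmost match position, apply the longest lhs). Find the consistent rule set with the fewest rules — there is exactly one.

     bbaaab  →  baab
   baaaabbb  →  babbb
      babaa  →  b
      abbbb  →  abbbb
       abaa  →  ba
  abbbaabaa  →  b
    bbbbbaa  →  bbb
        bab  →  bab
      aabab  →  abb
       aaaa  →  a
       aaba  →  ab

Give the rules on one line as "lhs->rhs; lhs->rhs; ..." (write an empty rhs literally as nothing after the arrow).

  | bbaaab => baab
  | baaaabbb => babbb
  | babaa => bba => b
  | abbbb

aaa->; aba->b; bba->b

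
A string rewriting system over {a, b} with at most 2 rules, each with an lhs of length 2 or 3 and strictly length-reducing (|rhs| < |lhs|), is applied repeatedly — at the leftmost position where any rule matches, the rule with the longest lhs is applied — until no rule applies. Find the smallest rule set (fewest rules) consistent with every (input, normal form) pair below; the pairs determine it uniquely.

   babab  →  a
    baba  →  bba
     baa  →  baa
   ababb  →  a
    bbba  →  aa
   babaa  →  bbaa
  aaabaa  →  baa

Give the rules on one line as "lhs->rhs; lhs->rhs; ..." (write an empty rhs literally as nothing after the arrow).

ab->b; bbb->a

  | babab => bbab => bbb => a
  | baba => bba
  | baa
  | ababb => babb => bbb => a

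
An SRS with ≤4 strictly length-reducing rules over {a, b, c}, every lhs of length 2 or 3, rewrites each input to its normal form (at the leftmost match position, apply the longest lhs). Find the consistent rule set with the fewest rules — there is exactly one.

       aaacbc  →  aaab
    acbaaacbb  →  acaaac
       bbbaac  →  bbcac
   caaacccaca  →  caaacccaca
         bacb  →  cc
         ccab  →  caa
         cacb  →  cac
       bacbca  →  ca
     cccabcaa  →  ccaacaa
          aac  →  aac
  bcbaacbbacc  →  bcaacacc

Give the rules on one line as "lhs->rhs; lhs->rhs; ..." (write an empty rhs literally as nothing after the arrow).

ba->c; cab->aa; cb->c; cbc->b

  | aaacbc => aaab
  | acbaaacbb => acaaacbb => acaaacb => acaaac
  | bbbaac => bbcac
  | caaacccaca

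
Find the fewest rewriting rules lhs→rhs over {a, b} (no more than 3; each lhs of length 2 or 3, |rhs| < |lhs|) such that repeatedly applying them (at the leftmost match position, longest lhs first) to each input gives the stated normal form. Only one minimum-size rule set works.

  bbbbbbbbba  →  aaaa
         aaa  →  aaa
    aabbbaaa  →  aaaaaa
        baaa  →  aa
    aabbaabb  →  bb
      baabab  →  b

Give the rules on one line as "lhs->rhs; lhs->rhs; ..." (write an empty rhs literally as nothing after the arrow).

  | bbbbbbbbba => abbbbbba => aabbba => aaaa
  | aaa
  | aabbbaaa => aaaaaa
  | baaa => aa

aba->ba; ba->; bbb->a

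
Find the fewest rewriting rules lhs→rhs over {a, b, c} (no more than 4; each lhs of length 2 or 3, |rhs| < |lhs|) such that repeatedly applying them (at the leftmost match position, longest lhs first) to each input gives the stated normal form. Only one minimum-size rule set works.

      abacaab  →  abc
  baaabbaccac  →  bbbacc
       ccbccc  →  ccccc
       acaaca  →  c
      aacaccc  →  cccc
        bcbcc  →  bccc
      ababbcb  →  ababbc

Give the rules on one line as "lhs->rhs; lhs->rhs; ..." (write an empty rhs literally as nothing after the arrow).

aa->c; ca->; cb->c

  | abacaab => abaab => abcb => abc
  | baaabbaccac => bcabbaccac => bbbaccac => bbbacc
  | ccbccc => ccccc
  | acaaca => aaca => cca => c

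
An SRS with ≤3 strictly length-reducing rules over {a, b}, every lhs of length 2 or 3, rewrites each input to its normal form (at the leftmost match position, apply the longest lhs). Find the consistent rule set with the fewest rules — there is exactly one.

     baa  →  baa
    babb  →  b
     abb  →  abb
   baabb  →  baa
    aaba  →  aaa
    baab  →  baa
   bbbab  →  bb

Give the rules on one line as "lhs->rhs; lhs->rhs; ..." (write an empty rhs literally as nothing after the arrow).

  | baa
  | babb => b
  | abb
  | baabb => baab => baa

aab->aa; bab->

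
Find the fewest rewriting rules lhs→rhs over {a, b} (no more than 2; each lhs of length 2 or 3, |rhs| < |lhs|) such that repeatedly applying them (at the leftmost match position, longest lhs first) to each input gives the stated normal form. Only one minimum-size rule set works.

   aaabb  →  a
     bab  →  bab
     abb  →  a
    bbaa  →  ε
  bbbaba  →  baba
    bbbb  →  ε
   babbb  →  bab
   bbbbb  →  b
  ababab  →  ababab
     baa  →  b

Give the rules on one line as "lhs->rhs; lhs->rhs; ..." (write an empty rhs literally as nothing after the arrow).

  | aaabb => abb => a
  | bab
  | abb => a
  | bbaa => aa => ε

aa->; bb->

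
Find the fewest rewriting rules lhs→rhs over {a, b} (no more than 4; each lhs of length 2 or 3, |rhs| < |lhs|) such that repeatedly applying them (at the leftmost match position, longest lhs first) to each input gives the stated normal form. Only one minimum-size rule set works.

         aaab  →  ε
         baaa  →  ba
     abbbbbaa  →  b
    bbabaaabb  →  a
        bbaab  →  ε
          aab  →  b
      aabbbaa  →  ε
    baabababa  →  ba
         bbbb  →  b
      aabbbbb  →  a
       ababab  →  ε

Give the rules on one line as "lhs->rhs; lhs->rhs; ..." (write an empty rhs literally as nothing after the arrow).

  | aaab => ab => ε
  | baaa => ba
  | abbbbbaa => bbbbaa => abbaa => baa => b
  | bbabaaabb => aabaaabb => baaabb => babb => bb => a

aa->; ab->; bb->a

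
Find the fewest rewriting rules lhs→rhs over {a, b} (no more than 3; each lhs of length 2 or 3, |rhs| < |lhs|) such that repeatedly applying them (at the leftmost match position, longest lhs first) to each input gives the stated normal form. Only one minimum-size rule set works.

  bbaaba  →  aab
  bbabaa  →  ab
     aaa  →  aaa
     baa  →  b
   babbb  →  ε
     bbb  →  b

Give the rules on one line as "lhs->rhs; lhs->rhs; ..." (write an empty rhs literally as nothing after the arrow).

ba->b; bb->

  | bbaaba => aaba => aab
  | bbabaa => abaa => aba => ab
  | aaa
  | baa => ba => b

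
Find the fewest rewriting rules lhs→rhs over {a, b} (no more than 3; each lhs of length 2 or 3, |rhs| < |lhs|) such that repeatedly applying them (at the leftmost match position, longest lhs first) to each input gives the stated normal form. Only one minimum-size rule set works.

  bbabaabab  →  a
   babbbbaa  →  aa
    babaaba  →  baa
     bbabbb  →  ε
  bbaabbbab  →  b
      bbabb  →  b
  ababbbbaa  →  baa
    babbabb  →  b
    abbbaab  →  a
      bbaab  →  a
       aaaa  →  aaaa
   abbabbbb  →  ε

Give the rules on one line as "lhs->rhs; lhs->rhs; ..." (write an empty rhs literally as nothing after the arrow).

ab->; bb->

  | bbabaabab => abaabab => aabab => aab => a
  | babbbbaa => bbbbaa => bbaa => aa
  | babaaba => baaba => baa
  | bbabbb => abbb => bb => ε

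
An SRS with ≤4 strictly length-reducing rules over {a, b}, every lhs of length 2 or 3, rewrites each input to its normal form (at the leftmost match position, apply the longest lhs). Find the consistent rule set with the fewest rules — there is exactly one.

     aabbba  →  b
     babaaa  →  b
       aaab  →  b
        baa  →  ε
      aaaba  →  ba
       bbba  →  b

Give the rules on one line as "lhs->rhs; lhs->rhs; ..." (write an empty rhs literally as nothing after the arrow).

  | aabbba => abbba => bbba => bba => bb => b
  | babaaa => bbaaa => bbaa => bba => bb => b
  | aaab => aab => ab => b
  | baa => ε

ab->b; baa->; bb->b; bba->bb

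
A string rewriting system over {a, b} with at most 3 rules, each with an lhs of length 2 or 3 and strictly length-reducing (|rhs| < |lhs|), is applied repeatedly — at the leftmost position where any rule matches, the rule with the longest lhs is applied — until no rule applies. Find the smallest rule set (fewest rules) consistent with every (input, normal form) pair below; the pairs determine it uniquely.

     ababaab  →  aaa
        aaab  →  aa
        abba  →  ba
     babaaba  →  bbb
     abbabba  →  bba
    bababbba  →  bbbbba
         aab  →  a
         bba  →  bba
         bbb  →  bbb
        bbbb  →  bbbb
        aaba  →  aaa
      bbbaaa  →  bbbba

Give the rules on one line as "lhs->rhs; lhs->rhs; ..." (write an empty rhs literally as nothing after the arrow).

ab->; aba->aa; baa->bb

  | ababaab => aabaab => aaaab => aaa
  | aaab => aa
  | abba => ba
  | babaaba => baaaba => bbaba => bbaa => bbb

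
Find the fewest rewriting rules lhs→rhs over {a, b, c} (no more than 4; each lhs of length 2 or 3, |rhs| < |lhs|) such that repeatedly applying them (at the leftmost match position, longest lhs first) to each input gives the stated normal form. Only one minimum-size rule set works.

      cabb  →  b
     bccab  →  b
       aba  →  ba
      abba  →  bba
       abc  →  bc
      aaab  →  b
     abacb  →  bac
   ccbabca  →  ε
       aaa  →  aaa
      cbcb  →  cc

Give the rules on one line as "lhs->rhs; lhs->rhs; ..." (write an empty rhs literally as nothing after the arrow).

ab->b; ca->; cab->a; cb->c

  | cabb => ab => b
  | bccab => bca => b
  | aba => ba
  | abba => bba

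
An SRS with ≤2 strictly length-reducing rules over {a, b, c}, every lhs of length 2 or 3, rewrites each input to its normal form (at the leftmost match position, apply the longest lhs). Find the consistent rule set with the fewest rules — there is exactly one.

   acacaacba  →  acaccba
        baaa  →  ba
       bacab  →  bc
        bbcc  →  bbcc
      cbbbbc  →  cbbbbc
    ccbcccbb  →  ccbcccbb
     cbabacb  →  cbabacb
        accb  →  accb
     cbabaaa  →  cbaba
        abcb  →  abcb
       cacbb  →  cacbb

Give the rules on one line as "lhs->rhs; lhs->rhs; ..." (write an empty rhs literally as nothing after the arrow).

aa->; cab->ac

  | acacaacba => acaccba
  | baaa => ba
  | bacab => baac => bc
  | bbcc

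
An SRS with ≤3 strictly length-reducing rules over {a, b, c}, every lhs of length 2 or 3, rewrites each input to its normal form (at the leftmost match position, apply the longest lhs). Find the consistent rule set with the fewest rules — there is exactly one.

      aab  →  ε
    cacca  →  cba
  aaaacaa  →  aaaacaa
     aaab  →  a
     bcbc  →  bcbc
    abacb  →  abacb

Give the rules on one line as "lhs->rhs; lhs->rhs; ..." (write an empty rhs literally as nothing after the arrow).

  | aab => ε
  | cacca => cba
  | aaaacaa
  | aaab => a

aab->; acc->b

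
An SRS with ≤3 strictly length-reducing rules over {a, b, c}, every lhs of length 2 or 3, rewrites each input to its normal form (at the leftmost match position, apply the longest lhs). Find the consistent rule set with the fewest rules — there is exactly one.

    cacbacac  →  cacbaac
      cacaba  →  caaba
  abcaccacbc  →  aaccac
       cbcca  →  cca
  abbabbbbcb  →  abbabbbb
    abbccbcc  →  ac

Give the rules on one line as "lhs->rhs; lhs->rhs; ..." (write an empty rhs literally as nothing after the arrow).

  | cacbacac => cacbaac
  | cacaba => caaba
  | abcaccacbc => aaccacbc => aaccac
  | cbcca => cca

aca->aa; bc->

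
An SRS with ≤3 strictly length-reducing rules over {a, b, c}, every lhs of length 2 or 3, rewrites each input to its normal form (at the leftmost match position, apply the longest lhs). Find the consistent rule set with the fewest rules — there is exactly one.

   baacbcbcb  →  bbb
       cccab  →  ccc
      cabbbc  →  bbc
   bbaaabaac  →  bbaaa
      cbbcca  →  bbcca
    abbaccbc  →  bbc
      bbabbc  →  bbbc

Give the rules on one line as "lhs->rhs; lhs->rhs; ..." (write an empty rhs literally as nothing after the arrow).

  | baacbcbcb => babcbcb => bcbcb => bbcb => bbb
  | cccab => ccc
  | cabbbc => cbbc => bbc
  | bbaaabaac => bbaaaac => bbaaa

ab->; ac->; cb->b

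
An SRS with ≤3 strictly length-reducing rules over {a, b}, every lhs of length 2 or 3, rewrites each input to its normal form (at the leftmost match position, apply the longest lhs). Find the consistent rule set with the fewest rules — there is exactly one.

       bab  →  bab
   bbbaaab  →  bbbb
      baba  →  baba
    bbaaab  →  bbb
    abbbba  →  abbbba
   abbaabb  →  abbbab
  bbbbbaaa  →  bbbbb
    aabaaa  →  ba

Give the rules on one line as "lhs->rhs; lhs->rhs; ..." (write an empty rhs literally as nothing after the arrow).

  | bab
  | bbbaaab => bbbb
  | baba
  | bbaaab => bbb

aaa->; aab->ba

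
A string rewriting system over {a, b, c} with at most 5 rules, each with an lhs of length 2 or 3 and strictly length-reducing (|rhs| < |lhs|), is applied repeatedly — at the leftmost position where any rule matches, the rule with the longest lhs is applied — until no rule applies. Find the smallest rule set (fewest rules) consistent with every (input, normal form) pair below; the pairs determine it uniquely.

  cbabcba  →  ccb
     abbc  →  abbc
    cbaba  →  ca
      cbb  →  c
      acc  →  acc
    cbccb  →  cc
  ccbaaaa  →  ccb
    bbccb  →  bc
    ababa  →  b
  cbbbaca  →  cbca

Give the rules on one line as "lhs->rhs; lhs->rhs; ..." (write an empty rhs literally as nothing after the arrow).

  | cbabcba => cbbcba => ccba => ccb
  | abbc
  | cbaba => cbba => ca
  | cbb => c

aba->; ba->b; bcc->cb; cbb->c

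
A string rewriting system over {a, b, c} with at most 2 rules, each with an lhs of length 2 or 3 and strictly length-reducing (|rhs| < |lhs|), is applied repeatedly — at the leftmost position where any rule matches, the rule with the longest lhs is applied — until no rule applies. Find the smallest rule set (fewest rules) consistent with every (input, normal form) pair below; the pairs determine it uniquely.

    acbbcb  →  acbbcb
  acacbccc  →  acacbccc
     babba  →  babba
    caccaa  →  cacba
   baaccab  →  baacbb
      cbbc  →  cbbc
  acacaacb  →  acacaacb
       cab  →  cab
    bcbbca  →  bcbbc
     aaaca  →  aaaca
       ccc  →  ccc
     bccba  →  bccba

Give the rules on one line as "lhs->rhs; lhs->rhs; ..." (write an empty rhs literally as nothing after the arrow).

bca->bc; cca->cb

  | acbbcb
  | acacbccc
  | babba
  | caccaa => cacba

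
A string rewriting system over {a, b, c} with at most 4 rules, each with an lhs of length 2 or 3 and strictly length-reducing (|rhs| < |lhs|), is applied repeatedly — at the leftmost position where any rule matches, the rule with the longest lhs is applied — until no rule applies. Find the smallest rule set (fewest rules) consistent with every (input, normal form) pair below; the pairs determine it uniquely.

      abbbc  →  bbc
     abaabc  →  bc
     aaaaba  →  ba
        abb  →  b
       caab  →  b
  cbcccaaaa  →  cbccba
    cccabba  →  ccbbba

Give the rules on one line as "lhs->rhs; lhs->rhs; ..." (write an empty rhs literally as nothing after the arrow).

  | abbbc => bbc
  | abaabc => aabc => bc
  | aaaaba => aaba => ba
  | abb => b

aa->; ab->; ca->b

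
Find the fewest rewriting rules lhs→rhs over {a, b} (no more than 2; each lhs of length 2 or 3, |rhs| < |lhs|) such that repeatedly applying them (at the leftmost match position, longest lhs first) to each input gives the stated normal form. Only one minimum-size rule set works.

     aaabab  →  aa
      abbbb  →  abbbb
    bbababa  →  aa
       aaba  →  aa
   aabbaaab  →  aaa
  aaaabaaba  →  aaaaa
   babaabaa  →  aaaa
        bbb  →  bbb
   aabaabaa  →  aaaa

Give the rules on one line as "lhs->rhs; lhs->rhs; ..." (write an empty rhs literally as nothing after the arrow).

aab->a; ba->a

  | aaabab => aaab => aa
  | abbbb
  | bbababa => bababa => ababa => aaba => aa
  | aaba => aa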